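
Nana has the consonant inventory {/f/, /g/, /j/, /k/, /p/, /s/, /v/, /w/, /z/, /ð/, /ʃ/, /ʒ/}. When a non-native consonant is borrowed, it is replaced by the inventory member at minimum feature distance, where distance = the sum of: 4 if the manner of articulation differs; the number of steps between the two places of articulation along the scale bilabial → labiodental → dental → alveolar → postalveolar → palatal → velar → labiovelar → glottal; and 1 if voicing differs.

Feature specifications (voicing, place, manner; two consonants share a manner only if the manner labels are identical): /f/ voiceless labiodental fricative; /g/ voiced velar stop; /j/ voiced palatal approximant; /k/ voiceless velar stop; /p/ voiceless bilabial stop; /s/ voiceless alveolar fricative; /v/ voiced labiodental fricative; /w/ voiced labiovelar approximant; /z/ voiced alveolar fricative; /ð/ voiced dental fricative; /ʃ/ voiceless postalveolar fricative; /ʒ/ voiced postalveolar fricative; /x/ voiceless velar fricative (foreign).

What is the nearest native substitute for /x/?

ʃ

/ʃ/ is closest: same manner (fricative), place distance 2 (velar→postalveolar), same voicing; total 2. Next closest is /s/ at distance 3.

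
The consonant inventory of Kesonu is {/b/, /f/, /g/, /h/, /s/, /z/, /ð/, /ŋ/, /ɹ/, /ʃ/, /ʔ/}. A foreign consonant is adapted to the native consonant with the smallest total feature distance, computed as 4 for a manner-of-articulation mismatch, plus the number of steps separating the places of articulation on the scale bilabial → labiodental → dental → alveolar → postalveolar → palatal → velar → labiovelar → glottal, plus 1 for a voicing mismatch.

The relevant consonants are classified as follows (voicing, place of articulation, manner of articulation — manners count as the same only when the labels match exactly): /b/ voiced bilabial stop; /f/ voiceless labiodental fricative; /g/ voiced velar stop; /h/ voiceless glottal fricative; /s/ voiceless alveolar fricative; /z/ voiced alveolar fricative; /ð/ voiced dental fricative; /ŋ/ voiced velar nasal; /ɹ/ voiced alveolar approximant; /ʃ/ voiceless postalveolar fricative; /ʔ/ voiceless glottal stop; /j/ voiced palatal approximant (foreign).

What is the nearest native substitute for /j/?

/ɹ/ is closest: same manner (approximant), place distance 2 (palatal→alveolar), same voicing; total 2. Next closest is /g/ at distance 5.

ɹ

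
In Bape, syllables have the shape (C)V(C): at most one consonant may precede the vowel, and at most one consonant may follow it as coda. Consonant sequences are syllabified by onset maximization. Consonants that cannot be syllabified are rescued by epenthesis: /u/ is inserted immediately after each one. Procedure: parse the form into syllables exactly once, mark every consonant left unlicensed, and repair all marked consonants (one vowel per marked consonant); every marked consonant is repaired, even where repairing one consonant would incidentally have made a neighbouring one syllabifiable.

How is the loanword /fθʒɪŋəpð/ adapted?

fuθuʒɪŋəpðu

The consonants /f/, /θ/, /ð/ cannot be parsed into a legal (C)V(C) syllable (at most one coda consonant is licensed; onsets are limited to one consonant).
Each unlicensed consonant becomes the onset of a new syllable: /f/ → /fu/, /θ/ → /θu/, /ð/ → /ðu/.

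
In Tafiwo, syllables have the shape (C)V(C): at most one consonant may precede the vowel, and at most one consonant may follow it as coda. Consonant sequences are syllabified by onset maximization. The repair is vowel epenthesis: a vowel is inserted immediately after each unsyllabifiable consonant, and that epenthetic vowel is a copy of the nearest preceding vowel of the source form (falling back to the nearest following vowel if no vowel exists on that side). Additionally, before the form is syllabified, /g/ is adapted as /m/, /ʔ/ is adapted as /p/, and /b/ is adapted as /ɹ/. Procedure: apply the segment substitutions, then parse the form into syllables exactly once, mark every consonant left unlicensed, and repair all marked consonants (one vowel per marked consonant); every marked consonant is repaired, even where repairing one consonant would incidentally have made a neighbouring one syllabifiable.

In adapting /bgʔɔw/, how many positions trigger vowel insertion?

2

After substitution the input is /ɹmpɔw/.
The unsyllabifiable consonants are /ɹ/, /m/; each receives one epenthetic vowel.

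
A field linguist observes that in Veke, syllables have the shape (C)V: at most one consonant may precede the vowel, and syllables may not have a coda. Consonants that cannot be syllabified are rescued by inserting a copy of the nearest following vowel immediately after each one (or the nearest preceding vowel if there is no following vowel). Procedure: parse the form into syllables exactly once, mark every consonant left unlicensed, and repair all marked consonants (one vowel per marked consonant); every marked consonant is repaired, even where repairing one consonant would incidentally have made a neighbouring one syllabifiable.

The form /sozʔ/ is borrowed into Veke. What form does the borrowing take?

The consonants /z/, /ʔ/ cannot be parsed into a legal (C)V syllable (no codas are permitted; onsets are limited to one consonant).
Inserting the epenthetic vowel yields /z/ → /zo/, /ʔ/ → /ʔo/.

sozoʔo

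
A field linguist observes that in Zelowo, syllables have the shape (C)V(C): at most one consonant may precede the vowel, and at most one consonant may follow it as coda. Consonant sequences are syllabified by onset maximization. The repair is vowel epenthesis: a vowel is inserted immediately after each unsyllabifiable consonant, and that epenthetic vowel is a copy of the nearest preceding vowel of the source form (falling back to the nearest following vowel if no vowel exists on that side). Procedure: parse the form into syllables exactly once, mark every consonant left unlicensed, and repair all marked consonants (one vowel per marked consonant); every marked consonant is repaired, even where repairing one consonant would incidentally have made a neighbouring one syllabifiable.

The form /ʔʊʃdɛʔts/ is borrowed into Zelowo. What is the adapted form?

ʔʊʃdɛʔtɛsɛ

Syllabifying with onset maximization leaves /t/, /s/ stranded (at most one coda consonant is licensed; onsets are limited to one consonant).
Inserting the epenthetic vowel yields /t/ → /tɛ/, /s/ → /sɛ/.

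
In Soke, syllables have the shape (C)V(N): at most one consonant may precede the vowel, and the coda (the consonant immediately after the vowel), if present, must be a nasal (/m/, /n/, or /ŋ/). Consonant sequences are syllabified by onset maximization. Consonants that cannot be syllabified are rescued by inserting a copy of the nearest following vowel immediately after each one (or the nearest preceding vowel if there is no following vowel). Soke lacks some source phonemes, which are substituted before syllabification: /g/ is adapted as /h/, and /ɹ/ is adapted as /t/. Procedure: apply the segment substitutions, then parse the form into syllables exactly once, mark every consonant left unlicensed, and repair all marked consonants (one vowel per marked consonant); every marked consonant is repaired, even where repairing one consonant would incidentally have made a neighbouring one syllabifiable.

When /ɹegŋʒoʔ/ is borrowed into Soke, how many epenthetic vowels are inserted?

3

After substitution the input is /tehŋʒoʔ/.
The unsyllabifiable consonants are /h/, /ŋ/, /ʔ/; each receives one epenthetic vowel.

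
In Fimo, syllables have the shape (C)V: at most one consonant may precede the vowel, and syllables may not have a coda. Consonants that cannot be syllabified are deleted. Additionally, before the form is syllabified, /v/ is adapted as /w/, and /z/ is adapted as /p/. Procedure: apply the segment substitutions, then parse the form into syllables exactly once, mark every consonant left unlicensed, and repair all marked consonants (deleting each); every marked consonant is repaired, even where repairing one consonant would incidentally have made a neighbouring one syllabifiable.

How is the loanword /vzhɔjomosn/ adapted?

Substitution: /v/ → /w/, /z/ → /p/, giving /wphɔjomosn/.
Under (C)V, the unsyllabifiable consonants are /w/, /p/, /s/, /n/ (no codas are permitted; onsets are limited to one consonant).
Deletion applies to /w/, /p/, /s/, /n/.

hɔjomo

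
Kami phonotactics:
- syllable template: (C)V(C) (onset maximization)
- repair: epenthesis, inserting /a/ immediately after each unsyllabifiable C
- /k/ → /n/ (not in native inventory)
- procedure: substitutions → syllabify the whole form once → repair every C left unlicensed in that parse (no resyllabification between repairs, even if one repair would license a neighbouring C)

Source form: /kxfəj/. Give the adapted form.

naxafəj

Substitution: /k/ → /n/, giving /nxfəj/.
The consonants /n/, /x/ cannot be parsed into a legal (C)V(C) syllable (at most one coda consonant is licensed; onsets are limited to one consonant).
Epenthesis after each stranded consonant: /n/ → /na/, /x/ → /xa/.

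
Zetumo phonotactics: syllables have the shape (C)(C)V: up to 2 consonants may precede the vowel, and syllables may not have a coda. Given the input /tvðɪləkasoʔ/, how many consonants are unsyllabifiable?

2

Under (C)(C)V, the unsyllabifiable consonants are /t/, /ʔ/ (no codas are permitted; onsets may contain at most 2 consonants).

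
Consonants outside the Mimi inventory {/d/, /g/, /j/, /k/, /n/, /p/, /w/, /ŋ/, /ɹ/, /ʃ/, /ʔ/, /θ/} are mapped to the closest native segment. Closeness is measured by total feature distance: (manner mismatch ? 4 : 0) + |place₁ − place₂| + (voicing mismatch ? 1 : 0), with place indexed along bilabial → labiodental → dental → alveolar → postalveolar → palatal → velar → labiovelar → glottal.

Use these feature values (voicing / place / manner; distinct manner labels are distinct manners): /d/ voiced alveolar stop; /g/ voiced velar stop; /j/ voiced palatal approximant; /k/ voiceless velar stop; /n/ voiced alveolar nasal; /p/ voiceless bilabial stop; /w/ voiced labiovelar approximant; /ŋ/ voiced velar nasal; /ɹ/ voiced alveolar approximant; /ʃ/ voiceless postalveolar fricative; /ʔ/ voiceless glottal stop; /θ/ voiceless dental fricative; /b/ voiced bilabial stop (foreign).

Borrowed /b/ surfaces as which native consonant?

/p/ is closest: same manner (stop), place distance 0 (bilabial→bilabial), voicing differs (+1); total 1. Next closest is /d/ at distance 3.

p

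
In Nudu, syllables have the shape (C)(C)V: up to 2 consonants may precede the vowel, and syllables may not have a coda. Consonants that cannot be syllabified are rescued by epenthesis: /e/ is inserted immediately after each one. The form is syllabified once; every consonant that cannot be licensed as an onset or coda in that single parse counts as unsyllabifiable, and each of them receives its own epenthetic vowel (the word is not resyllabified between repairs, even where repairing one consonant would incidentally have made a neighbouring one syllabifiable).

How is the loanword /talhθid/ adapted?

The consonants /l/, /d/ cannot be parsed into a legal (C)(C)V syllable (no codas are permitted; onsets may contain at most 2 consonants).
Each unlicensed consonant becomes the onset of a new syllable: /l/ → /le/, /d/ → /de/.

talehθide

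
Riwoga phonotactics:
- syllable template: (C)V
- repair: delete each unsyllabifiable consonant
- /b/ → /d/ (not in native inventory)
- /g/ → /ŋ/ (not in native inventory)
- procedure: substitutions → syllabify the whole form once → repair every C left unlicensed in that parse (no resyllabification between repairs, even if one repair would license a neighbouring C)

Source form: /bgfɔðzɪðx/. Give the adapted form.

fɔzɪ

Substitution: /b/ → /d/, /g/ → /ŋ/, giving /dŋfɔðzɪðx/.
Under (C)V, the unsyllabifiable consonants are /d/, /ŋ/, /ð/, /ð/, /x/ (no codas are permitted; onsets are limited to one consonant).
Deleting the stranded consonants removes /d/, /ŋ/, /ð/, /ð/, /x/.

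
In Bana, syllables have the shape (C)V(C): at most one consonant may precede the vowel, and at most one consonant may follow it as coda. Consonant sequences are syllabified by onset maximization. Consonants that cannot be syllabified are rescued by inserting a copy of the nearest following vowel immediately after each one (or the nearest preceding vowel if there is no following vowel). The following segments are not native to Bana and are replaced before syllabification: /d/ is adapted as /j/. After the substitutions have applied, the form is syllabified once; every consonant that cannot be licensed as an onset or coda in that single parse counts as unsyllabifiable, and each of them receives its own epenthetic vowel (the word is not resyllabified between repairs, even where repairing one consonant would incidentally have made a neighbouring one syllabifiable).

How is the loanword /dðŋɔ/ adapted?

jɔðɔŋɔ

Substitution: /d/ → /j/, giving /jðŋɔ/.
Under (C)V(C), the unsyllabifiable consonants are /j/, /ð/ (at most one coda consonant is licensed; onsets are limited to one consonant).
Each unlicensed consonant becomes the onset of a new syllable: /j/ → /jɔ/, /ð/ → /ðɔ/.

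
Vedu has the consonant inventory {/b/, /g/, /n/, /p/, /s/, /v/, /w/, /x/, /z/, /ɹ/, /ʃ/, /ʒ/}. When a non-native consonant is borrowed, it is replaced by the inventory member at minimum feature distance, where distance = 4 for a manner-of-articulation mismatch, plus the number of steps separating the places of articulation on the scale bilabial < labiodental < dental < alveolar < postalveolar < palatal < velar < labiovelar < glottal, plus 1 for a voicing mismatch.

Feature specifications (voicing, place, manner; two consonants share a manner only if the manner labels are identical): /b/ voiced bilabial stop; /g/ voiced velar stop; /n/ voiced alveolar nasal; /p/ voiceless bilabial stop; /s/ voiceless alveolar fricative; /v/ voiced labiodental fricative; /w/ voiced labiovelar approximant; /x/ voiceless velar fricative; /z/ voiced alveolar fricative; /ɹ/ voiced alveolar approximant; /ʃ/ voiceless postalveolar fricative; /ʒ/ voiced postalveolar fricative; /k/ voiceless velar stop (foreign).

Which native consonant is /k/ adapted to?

/g/ is closest: same manner (stop), place distance 0 (velar→velar), voicing differs (+1); total 1. Next closest is /x/ at distance 4.

g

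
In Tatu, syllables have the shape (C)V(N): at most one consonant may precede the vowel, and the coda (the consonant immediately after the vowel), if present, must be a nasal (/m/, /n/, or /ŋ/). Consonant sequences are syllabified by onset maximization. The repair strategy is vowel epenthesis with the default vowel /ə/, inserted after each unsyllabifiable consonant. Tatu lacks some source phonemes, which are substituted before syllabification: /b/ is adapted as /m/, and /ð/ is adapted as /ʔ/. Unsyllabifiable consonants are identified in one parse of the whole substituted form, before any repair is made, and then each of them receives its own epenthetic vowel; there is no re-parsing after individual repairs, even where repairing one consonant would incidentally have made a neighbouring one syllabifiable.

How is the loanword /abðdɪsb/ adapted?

Substitution: /b/ → /m/, /ð/ → /ʔ/, giving /amʔdɪsm/.
The consonants /ʔ/, /s/, /m/ cannot be parsed into a legal (C)V(N) syllable (only a nasal (/m/, /n/, or /ŋ/) is licensed in coda position; onsets are limited to one consonant).
Each unlicensed consonant becomes the onset of a new syllable: /ʔ/ → /ʔə/, /s/ → /sə/, /m/ → /mə/.

amʔədɪsəmə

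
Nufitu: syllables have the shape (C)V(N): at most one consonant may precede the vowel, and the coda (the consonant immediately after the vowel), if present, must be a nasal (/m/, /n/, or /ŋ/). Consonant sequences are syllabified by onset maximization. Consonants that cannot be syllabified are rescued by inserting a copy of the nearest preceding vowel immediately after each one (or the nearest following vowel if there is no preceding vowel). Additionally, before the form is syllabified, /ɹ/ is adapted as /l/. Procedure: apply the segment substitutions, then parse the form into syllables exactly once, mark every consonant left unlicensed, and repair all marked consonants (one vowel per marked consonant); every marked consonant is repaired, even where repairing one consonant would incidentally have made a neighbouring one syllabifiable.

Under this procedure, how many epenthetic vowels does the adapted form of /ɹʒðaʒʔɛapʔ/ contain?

After substitution the input is /lʒðaʒʔɛapʔ/.
The unsyllabifiable consonants are /l/, /ʒ/, /ʒ/, /p/, /ʔ/; each receives one epenthetic vowel.

5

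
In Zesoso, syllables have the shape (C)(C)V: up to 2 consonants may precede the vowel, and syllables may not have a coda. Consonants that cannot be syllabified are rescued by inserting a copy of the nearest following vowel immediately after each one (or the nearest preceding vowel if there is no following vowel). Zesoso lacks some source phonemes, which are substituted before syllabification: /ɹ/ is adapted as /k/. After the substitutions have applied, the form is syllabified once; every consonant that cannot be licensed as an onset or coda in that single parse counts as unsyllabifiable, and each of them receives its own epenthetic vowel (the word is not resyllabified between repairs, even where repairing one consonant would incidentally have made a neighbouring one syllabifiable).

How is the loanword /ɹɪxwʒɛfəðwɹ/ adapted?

kɪxɛwʒɛfəðəwəkə

Substitution: /ɹ/ → /k/, giving /kɪxwʒɛfəðwk/.
Under (C)(C)V, the unsyllabifiable consonants are /x/, /ð/, /w/, /k/ (no codas are permitted; onsets may contain at most 2 consonants).
Epenthesis after each stranded consonant: /x/ → /xɛ/, /ð/ → /ðə/, /w/ → /wə/, /k/ → /kə/.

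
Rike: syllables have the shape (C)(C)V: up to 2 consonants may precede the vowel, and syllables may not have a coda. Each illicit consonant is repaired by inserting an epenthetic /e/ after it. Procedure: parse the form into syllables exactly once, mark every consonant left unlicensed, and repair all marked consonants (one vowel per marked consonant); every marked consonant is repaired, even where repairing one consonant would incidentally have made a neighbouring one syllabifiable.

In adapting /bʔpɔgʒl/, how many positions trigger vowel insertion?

The unsyllabifiable consonants are /b/, /g/, /ʒ/, /l/; each receives one epenthetic vowel.

4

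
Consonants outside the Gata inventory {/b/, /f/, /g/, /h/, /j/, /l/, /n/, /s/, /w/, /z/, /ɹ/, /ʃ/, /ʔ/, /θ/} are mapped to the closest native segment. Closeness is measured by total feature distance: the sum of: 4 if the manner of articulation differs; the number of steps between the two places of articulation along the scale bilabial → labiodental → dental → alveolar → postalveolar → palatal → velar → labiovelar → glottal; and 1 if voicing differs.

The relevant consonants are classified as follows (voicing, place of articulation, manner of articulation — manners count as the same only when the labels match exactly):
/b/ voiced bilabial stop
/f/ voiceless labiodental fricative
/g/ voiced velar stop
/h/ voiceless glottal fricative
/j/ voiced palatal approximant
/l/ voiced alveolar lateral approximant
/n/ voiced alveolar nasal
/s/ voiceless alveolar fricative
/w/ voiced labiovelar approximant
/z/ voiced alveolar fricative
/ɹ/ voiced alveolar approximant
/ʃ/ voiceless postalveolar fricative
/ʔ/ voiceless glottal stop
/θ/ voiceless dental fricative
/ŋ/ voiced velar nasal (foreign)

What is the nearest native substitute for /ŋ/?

n

/n/ is closest: same manner (nasal), place distance 3 (velar→alveolar), same voicing; total 3. Next closest is /g/ at distance 4.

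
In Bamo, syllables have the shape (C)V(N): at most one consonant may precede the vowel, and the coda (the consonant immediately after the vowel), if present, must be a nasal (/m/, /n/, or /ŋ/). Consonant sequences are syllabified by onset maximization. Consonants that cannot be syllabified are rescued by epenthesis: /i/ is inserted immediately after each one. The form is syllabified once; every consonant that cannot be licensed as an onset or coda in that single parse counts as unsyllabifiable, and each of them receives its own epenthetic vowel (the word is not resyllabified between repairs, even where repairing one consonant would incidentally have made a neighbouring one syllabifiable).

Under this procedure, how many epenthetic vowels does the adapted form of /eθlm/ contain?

3

The unsyllabifiable consonants are /θ/, /l/, /m/; each receives one epenthetic vowel.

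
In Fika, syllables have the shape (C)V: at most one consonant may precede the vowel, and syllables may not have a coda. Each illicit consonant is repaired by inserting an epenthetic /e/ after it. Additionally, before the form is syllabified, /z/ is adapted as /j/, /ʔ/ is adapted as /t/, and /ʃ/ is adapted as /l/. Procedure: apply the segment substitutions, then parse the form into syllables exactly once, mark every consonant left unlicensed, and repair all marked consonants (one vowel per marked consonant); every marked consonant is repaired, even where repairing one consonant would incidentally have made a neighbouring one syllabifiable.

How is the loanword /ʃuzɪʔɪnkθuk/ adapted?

lujɪtɪnekeθuke

Substitution: /ʃ/ → /l/, /z/ → /j/, /ʔ/ → /t/, giving /lujɪtɪnkθuk/.
Syllabifying with onset maximization leaves /n/, /k/, /k/ stranded (no codas are permitted; onsets are limited to one consonant).
Inserting the epenthetic vowel yields /n/ → /ne/, /k/ → /ke/, /k/ → /ke/.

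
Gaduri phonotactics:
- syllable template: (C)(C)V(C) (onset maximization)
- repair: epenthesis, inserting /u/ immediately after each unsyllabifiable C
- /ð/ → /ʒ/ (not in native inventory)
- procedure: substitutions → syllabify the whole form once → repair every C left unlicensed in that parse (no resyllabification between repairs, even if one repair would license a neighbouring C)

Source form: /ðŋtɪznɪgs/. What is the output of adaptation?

Substitution: /ð/ → /ʒ/, giving /ʒŋtɪznɪgs/.
Syllabifying with onset maximization leaves /ʒ/, /s/ stranded (at most one coda consonant is licensed; onsets may contain at most 2 consonants).
Each unlicensed consonant becomes the onset of a new syllable: /ʒ/ → /ʒu/, /s/ → /su/.

ʒuŋtɪznɪgsu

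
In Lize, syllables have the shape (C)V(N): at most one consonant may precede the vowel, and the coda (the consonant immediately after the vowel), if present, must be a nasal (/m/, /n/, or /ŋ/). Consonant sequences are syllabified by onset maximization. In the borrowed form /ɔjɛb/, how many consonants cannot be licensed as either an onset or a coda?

1

The consonants /b/ cannot be parsed into a legal (C)V(N) syllable (only a nasal (/m/, /n/, or /ŋ/) is licensed in coda position; onsets are limited to one consonant).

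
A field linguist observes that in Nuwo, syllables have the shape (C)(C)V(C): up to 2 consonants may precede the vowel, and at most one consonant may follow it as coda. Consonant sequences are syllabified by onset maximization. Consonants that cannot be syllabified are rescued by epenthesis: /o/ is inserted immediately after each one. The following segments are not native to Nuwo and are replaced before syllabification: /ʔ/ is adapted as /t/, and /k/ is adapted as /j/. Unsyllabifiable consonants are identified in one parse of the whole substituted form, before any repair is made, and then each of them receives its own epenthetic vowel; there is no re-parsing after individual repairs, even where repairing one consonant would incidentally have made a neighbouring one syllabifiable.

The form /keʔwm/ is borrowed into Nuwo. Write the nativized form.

Substitution: /k/ → /j/, /ʔ/ → /t/, giving /jetwm/.
Syllabifying with onset maximization leaves /w/, /m/ stranded (at most one coda consonant is licensed; onsets may contain at most 2 consonants).
Inserting the epenthetic vowel yields /w/ → /wo/, /m/ → /mo/.

jetwomo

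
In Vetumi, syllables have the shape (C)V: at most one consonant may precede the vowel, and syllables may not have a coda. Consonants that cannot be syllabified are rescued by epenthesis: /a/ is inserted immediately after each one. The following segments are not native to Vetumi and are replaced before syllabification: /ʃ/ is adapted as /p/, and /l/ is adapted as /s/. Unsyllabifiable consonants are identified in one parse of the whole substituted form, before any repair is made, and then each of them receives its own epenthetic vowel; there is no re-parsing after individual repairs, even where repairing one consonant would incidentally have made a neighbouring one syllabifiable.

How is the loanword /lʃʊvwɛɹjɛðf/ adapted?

sapʊvawɛɹajɛðafa

Substitution: /l/ → /s/, /ʃ/ → /p/, giving /spʊvwɛɹjɛðf/.
The consonants /s/, /v/, /ɹ/, /ð/, /f/ cannot be parsed into a legal (C)V syllable (no codas are permitted; onsets are limited to one consonant).
Epenthesis after each stranded consonant: /s/ → /sa/, /v/ → /va/, /ɹ/ → /ɹa/, /ð/ → /ða/, /f/ → /fa/.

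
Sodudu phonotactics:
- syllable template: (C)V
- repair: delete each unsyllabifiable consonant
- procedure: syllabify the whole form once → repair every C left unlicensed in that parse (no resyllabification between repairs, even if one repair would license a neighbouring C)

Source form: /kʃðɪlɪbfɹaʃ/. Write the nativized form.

ðɪlɪɹa

Syllabifying with onset maximization leaves /k/, /ʃ/, /b/, /f/, /ʃ/ stranded (no codas are permitted; onsets are limited to one consonant).
Deletion applies to /k/, /ʃ/, /b/, /f/, /ʃ/.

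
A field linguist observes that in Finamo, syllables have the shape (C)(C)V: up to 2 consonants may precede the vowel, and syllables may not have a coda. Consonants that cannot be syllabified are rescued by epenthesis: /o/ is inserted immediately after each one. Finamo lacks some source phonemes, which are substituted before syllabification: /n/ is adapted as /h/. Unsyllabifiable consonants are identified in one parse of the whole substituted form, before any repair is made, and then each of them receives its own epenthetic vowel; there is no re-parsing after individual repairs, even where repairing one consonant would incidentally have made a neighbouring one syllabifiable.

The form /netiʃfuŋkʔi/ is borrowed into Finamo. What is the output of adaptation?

Substitution: /n/ → /h/, giving /hetiʃfuŋkʔi/.
Under (C)(C)V, the unsyllabifiable consonants are /ŋ/ (no codas are permitted; onsets may contain at most 2 consonants).
Inserting the epenthetic vowel yields /ŋ/ → /ŋo/.

hetiʃfuŋokʔi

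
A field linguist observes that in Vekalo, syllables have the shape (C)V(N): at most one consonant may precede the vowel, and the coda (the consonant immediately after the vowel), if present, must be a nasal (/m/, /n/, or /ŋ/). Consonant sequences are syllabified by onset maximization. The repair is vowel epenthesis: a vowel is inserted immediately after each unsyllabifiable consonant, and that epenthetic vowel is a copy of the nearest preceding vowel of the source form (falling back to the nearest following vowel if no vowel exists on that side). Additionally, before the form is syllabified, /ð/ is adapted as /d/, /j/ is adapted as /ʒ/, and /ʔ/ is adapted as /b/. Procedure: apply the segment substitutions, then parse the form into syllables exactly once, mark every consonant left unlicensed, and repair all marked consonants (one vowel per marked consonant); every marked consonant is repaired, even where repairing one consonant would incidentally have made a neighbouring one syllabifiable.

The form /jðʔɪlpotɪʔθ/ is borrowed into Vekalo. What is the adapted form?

Substitution: /j/ → /ʒ/, /ð/ → /d/, /ʔ/ → /b/, giving /ʒdbɪlpotɪbθ/.
Under (C)V(N), the unsyllabifiable consonants are /ʒ/, /d/, /l/, /b/, /θ/ (only a nasal (/m/, /n/, or /ŋ/) is licensed in coda position; onsets are limited to one consonant).
Epenthesis after each stranded consonant: /ʒ/ → /ʒɪ/, /d/ → /dɪ/, /l/ → /lɪ/, /b/ → /bɪ/, /θ/ → /θɪ/.

ʒɪdɪbɪlɪpotɪbɪθɪ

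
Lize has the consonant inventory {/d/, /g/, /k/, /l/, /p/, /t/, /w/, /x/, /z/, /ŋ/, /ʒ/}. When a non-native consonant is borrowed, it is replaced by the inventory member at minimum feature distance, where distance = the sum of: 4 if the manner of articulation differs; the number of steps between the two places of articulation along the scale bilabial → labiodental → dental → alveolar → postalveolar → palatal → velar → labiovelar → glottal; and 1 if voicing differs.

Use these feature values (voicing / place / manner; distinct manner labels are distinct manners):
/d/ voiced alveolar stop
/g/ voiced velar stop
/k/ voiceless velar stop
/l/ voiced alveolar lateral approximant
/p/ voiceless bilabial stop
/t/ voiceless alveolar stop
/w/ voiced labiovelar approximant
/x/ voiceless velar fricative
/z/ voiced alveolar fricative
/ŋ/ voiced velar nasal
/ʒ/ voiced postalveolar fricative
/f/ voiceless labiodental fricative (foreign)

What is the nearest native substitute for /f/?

z

/z/ is closest: same manner (fricative), place distance 2 (labiodental→alveolar), voicing differs (+1); total 3. Next closest is /ʒ/ at distance 4.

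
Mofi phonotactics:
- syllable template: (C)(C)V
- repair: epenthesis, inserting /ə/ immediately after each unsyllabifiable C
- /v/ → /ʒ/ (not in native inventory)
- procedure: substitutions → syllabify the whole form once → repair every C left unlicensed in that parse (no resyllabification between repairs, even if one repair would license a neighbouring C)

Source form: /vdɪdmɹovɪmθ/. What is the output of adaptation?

ʒdɪdəmɹoʒɪməθə

Substitution: /v/ → /ʒ/, giving /ʒdɪdmɹoʒɪmθ/.
Syllabifying with onset maximization leaves /d/, /m/, /θ/ stranded (no codas are permitted; onsets may contain at most 2 consonants).
Epenthesis after each stranded consonant: /d/ → /də/, /m/ → /mə/, /θ/ → /θə/.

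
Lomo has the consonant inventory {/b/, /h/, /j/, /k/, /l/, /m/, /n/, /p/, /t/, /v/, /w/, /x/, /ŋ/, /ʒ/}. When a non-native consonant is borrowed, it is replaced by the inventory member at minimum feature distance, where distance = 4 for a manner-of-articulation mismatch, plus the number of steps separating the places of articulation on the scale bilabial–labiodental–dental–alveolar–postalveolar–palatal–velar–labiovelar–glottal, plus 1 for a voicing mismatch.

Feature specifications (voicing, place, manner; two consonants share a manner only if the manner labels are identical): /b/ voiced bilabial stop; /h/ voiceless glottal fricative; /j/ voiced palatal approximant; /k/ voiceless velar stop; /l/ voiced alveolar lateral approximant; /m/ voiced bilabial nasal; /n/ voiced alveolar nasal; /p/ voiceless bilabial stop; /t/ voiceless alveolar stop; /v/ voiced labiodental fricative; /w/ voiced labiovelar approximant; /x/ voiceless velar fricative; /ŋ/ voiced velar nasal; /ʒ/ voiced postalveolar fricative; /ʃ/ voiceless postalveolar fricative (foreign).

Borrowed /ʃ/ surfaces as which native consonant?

/ʒ/ is closest: same manner (fricative), place distance 0 (postalveolar→postalveolar), voicing differs (+1); total 1. Next closest is /x/ at distance 2.

ʒ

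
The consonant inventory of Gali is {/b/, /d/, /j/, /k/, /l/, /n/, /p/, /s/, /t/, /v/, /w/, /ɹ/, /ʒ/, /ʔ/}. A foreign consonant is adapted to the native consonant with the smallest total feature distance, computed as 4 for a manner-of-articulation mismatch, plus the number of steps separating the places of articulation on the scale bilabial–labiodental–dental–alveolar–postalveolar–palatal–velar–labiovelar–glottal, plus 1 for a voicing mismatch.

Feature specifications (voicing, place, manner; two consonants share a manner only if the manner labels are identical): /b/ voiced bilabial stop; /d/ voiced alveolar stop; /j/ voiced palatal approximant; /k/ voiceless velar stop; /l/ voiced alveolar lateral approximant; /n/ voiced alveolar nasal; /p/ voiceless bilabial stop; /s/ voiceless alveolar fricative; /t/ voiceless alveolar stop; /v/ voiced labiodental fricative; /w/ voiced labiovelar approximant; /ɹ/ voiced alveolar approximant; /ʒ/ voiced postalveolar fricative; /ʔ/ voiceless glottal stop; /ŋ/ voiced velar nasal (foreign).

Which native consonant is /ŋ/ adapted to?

/n/ is closest: same manner (nasal), place distance 3 (velar→alveolar), same voicing; total 3. Next closest is /j/ at distance 5.

n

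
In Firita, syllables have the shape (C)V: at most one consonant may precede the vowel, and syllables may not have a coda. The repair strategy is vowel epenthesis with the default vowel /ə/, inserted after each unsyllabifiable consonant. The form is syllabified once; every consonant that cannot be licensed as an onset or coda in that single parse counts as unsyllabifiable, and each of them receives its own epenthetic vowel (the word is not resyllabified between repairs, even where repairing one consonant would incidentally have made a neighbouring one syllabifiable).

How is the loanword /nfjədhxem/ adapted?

Under (C)V, the unsyllabifiable consonants are /n/, /f/, /d/, /h/, /m/ (no codas are permitted; onsets are limited to one consonant).
Each unlicensed consonant becomes the onset of a new syllable: /n/ → /nə/, /f/ → /fə/, /d/ → /də/, /h/ → /hə/, /m/ → /mə/.

nəfəjədəhəxemə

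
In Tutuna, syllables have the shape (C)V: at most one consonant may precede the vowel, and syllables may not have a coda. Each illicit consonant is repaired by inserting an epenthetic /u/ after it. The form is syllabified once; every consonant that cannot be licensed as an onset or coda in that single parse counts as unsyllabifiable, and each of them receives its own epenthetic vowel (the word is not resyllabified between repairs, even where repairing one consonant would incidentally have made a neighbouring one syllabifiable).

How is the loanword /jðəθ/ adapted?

juðəθu

Syllabifying with onset maximization leaves /j/, /θ/ stranded (no codas are permitted; onsets are limited to one consonant).
Each unlicensed consonant becomes the onset of a new syllable: /j/ → /ju/, /θ/ → /θu/.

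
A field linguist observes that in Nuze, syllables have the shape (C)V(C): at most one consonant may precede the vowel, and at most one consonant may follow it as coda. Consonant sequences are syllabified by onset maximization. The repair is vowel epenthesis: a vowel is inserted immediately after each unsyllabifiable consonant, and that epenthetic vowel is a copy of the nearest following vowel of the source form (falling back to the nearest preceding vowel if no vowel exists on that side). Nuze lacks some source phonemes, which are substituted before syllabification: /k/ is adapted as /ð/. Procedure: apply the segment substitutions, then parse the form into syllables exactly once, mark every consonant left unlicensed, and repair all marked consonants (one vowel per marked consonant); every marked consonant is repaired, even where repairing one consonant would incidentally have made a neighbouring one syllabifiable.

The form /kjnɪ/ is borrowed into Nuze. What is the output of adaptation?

ðɪjɪnɪ

Substitution: /k/ → /ð/, giving /ðjnɪ/.
Under (C)V(C), the unsyllabifiable consonants are /ð/, /j/ (at most one coda consonant is licensed; onsets are limited to one consonant).
Each unlicensed consonant becomes the onset of a new syllable: /ð/ → /ðɪ/, /j/ → /jɪ/.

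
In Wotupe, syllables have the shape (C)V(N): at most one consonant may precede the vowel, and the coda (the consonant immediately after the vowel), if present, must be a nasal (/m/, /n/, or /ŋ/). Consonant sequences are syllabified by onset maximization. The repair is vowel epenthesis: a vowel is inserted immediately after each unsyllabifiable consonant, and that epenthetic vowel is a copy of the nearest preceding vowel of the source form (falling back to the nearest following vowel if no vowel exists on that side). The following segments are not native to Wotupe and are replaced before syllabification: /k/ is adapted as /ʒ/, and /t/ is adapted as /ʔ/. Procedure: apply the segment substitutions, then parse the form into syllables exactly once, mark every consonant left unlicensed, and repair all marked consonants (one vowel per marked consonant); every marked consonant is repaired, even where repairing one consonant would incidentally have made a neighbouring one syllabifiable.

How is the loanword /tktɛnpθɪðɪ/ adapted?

ʔɛʒɛʔɛnpɛθɪðɪ

Substitution: /t/ → /ʔ/, /k/ → /ʒ/, giving /ʔʒʔɛnpθɪðɪ/.
The consonants /ʔ/, /ʒ/, /p/ cannot be parsed into a legal (C)V(N) syllable (only a nasal (/m/, /n/, or /ŋ/) is licensed in coda position; onsets are limited to one consonant).
Each unlicensed consonant becomes the onset of a new syllable: /ʔ/ → /ʔɛ/, /ʒ/ → /ʒɛ/, /p/ → /pɛ/.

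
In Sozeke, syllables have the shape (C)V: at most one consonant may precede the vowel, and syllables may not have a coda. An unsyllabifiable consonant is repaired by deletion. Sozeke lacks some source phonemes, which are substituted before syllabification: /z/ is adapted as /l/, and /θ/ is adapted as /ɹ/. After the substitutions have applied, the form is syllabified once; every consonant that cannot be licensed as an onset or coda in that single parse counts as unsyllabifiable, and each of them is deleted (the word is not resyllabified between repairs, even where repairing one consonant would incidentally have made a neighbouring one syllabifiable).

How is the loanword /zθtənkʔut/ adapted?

Substitution: /z/ → /l/, /θ/ → /ɹ/, giving /lɹtənkʔut/.
Under (C)V, the unsyllabifiable consonants are /l/, /ɹ/, /n/, /k/, /t/ (no codas are permitted; onsets are limited to one consonant).
Each unlicensed consonant is deleted: /l/, /ɹ/, /n/, /k/, /t/.

təʔu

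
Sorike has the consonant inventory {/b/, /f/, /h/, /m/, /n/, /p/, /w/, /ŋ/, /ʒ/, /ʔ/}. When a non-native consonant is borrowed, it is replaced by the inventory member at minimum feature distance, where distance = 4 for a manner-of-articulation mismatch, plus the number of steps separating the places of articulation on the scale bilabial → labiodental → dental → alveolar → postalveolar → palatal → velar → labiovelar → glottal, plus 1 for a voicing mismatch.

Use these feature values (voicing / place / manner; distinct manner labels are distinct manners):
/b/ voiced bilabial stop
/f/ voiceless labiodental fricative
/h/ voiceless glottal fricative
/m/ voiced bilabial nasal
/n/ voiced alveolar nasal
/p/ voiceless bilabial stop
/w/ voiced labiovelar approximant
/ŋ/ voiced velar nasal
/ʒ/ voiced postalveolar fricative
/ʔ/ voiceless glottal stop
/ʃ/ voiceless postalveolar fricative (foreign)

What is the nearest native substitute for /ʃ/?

/ʒ/ is closest: same manner (fricative), place distance 0 (postalveolar→postalveolar), voicing differs (+1); total 1. Next closest is /f/ at distance 3.

ʒ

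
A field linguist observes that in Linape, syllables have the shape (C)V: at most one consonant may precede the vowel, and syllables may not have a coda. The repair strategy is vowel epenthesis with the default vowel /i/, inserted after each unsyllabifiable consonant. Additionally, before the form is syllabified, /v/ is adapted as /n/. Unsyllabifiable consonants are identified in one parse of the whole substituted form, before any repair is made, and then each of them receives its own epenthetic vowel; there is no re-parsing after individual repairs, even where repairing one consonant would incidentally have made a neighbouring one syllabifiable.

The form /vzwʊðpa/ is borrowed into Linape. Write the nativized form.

Substitution: /v/ → /n/, giving /nzwʊðpa/.
The consonants /n/, /z/, /ð/ cannot be parsed into a legal (C)V syllable (no codas are permitted; onsets are limited to one consonant).
Each unlicensed consonant becomes the onset of a new syllable: /n/ → /ni/, /z/ → /zi/, /ð/ → /ði/.

niziwʊðipa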